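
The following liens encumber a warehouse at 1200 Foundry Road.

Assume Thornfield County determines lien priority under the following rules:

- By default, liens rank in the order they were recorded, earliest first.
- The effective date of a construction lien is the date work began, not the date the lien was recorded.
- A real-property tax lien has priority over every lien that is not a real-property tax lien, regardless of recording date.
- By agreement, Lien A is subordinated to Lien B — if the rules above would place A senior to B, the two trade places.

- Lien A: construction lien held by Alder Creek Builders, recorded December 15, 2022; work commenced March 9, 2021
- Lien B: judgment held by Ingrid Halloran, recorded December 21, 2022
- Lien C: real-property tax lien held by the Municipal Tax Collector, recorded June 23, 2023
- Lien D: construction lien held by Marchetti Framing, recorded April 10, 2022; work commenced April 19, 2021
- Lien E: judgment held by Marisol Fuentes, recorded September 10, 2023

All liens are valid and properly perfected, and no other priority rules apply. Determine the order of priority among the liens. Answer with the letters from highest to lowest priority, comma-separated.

Effective dates: A relates back to March 9, 2021 (work commenced); D's effective date is April 19, 2021, when work began.
C, as a real-property tax lien, has superpriority and ranks first.
Ordering the rest by effective date: A (March 9, 2021), D (April 19, 2021), B (December 21, 2022), E (September 10, 2023).
A would otherwise be senior to B, so under the subordination agreement A and B exchange positions.

C, B, D, A, E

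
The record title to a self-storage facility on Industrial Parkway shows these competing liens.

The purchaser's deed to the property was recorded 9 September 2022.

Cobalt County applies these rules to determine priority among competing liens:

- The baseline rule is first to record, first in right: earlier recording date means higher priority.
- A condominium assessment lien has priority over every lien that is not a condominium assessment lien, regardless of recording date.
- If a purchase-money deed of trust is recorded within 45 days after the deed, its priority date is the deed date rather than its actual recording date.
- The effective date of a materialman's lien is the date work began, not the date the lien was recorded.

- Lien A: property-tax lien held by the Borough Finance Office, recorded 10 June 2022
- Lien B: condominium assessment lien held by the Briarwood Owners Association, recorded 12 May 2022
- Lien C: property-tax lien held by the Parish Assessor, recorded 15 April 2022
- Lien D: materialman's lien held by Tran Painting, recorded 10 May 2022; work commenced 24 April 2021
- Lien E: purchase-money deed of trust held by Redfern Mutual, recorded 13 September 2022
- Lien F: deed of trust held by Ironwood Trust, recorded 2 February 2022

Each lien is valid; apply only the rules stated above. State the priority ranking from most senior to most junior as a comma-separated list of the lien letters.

First, effective dates: D's effective date is 24 April 2021, when work began; E's effective date is the deed date, 9 September 2022.
As a condominium assessment lien, B is senior to every other lien.
The other liens, earliest effective date first: D (24 April 2021), F (2 February 2022), C (15 April 2022), A (10 June 2022), E (9 September 2022).

B, D, F, C, A, E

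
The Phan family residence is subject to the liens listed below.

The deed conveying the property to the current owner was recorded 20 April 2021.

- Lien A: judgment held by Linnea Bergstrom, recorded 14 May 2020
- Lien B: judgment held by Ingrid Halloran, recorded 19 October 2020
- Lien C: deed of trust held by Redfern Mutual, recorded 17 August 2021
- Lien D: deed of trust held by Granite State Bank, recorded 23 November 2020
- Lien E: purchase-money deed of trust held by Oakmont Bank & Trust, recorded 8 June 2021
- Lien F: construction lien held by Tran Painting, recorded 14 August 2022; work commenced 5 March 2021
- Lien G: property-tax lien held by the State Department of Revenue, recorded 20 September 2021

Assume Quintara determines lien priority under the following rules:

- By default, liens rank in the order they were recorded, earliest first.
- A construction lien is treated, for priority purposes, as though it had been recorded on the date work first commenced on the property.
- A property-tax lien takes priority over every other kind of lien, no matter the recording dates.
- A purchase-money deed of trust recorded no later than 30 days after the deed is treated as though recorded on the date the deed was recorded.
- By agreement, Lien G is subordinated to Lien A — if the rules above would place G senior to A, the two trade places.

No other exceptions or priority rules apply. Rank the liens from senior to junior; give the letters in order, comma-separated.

A, G, B, D, F, E, C

Adjusting effective dates: E was recorded 49 days after the deed — beyond 30 days — so no relation-back applies; F's effective date is 5 March 2021, when work began.
As a property-tax lien, G is senior to every other lien.
Remaining liens by effective date: A (14 May 2020), B (19 October 2020), D (23 November 2020), F (5 March 2021), E (8 June 2021), C (17 August 2021).
G is senior to A before the subordination, so the two trade places.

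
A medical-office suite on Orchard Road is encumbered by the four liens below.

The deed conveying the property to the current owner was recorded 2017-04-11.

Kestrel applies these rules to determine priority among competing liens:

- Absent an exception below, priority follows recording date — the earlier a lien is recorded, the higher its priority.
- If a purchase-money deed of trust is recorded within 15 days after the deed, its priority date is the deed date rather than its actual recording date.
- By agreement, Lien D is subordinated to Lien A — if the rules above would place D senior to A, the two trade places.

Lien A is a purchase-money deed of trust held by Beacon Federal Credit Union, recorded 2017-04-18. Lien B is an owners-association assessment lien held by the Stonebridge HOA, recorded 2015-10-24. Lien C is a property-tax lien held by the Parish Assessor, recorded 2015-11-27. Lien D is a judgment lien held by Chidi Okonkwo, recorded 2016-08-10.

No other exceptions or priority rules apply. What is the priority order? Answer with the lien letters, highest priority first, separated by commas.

Effective dates after the stated exceptions: A's effective date is the deed date, 2017-04-11.
By effective date: B (2015-10-24), C (2015-11-27), D (2016-08-10), A (2017-04-11).
The subordination applies — D was senior to A — so D and A swap.

B, C, A, D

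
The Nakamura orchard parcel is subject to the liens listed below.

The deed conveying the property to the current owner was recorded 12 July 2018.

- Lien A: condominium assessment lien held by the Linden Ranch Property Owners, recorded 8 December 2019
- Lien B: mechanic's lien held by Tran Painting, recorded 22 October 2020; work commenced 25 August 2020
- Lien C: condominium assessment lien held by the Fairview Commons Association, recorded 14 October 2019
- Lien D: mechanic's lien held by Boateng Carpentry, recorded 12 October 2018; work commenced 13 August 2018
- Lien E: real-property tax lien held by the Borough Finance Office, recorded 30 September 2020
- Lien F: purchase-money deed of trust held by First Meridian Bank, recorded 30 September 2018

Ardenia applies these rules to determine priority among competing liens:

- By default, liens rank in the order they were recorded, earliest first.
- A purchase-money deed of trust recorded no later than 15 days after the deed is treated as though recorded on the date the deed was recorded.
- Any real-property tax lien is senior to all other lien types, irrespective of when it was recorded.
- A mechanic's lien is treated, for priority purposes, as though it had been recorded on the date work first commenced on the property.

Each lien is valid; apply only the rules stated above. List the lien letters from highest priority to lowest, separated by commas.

First, effective dates: B's effective date is 25 August 2020, when work began; D's effective date is 13 August 2018, when work began; F was recorded 80 days after the deed, outside the 15-day window, so it keeps its recording date.
E is a real-property tax lien and takes priority over every other lien.
The other liens, earliest effective date first: D (13 August 2018), F (30 September 2018), C (14 October 2019), A (8 December 2019), B (25 August 2020).

E, D, F, C, A, B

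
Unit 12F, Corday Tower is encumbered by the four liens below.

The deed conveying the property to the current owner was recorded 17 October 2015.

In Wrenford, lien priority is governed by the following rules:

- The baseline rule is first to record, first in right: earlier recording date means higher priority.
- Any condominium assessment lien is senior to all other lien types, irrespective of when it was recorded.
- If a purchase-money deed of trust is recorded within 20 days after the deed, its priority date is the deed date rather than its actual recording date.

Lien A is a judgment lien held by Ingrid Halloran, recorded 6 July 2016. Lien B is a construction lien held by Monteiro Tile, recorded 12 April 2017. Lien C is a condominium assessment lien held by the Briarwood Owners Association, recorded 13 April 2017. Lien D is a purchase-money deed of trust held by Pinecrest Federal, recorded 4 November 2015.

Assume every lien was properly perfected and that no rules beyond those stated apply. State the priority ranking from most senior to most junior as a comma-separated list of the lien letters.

C, D, A, B

Effective dates after the stated exceptions: D relates back to the deed date 17 October 2015.
C is a condominium assessment lien, so it outranks all other liens regardless of date.
The other liens, earliest effective date first: D (17 October 2015), A (6 July 2016), B (12 April 2017).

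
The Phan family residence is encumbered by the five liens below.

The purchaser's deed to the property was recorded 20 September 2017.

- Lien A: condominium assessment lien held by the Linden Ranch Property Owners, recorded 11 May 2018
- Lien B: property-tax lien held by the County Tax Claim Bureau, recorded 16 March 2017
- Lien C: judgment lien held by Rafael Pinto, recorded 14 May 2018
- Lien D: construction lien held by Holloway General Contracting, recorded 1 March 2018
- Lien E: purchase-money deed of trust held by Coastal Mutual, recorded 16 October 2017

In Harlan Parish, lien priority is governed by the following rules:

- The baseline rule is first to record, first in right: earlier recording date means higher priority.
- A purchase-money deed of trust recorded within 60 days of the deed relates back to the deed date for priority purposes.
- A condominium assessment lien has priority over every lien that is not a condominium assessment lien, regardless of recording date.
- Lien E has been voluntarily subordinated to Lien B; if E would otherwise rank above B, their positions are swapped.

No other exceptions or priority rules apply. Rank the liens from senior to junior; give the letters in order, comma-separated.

Adjusting effective dates: E was recorded within the 60-day window, so its effective date is the deed date 20 September 2017.
A is a condominium assessment lien and takes priority over every other lien.
Among the remaining liens, by effective date: B (16 March 2017), E (20 September 2017), D (1 March 2018), C (14 May 2018).
E is already junior to B, so the subordination agreement changes nothing.

A, B, E, D, C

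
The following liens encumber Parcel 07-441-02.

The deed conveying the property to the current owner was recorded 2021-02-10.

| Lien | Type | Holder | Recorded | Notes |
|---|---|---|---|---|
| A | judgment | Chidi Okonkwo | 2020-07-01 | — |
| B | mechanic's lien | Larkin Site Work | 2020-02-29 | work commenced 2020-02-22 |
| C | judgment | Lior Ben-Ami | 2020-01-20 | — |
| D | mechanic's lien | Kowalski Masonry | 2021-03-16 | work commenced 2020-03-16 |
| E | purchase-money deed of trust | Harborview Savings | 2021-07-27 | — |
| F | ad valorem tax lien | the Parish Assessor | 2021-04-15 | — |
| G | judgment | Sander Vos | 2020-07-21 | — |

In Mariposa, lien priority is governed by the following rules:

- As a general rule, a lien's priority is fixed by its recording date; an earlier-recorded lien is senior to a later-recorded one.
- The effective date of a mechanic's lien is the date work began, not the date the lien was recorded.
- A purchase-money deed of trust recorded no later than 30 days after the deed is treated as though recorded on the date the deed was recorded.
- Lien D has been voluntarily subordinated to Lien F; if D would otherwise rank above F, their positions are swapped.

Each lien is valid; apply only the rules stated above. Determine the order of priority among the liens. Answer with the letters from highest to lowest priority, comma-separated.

C, B, F, A, G, D, E

Effective dates after the stated exceptions: B's effective date is 2020-02-22, when work began; D relates back to 2020-03-16 (work commenced); E missed the 30-day window (167 days after the deed), so its recording date stands.
Ordering by effective date: C (2020-01-20), B (2020-02-22), D (2020-03-16), A (2020-07-01), G (2020-07-21), F (2021-04-15), E (2021-07-27).
Because D would otherwise rank above F, the subordination swaps them.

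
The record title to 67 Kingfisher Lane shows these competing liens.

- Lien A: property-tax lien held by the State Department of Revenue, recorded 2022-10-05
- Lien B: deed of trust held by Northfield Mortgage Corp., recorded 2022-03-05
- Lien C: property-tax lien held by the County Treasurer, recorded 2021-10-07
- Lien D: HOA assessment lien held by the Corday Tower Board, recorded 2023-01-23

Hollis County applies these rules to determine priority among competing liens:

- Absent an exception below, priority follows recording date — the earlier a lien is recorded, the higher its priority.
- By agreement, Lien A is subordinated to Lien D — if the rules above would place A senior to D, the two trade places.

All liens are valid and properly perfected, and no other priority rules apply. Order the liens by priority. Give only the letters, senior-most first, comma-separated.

Ordering by effective date: C (2021-10-07), B (2022-03-05), A (2022-10-05), D (2023-01-23).
Because A would otherwise rank above D, the subordination swaps them.

C, B, D, A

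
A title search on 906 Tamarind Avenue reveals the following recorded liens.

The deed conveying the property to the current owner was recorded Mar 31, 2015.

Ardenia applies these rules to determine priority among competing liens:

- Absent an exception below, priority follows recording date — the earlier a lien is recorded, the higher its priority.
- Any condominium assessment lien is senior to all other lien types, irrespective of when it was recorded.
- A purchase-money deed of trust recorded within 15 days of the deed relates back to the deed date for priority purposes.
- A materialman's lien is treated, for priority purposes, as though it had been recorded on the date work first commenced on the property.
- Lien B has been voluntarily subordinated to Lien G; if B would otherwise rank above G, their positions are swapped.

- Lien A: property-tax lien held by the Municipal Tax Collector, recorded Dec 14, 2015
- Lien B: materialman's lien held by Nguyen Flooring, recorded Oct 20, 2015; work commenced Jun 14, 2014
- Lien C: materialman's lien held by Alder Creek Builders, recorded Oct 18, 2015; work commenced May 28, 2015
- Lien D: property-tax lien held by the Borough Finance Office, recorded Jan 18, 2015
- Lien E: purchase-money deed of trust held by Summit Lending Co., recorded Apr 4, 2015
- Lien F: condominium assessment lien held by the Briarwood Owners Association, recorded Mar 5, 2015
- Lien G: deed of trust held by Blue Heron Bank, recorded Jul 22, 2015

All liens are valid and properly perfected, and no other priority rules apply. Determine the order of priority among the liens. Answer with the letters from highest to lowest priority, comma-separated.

First, effective dates: B is treated as recorded Jun 14, 2014, the work-commencement date; C relates back to May 28, 2015 (work commenced); E was recorded within the 15-day window, so its effective date is the deed date Mar 31, 2015.
F, as a condominium assessment lien, has superpriority and ranks first.
Ordering the rest by effective date: B (Jun 14, 2014), D (Jan 18, 2015), E (Mar 31, 2015), C (May 28, 2015), G (Jul 22, 2015), A (Dec 14, 2015).
The subordination applies — B was senior to G — so B and G swap.

F, G, D, E, C, B, A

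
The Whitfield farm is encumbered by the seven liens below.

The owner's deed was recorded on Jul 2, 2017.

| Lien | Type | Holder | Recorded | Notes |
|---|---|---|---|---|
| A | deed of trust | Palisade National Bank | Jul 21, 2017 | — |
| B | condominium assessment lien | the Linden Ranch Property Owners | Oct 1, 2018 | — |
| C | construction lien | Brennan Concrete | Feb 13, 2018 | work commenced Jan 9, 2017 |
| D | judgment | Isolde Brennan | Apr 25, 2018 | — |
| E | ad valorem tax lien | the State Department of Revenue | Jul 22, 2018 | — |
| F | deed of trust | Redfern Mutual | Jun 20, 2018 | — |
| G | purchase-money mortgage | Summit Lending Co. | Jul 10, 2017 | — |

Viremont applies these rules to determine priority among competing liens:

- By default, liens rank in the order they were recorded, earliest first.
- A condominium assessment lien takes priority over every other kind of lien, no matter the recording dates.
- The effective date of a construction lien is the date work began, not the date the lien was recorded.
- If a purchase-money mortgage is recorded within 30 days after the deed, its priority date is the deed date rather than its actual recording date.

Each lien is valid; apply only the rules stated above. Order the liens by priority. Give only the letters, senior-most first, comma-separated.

First, effective dates: C is treated as recorded Jan 9, 2017, the work-commencement date; G relates back to the deed date Jul 2, 2017.
As a condominium assessment lien, B is senior to every other lien.
Remaining liens by effective date: C (Jan 9, 2017), G (Jul 2, 2017), A (Jul 21, 2017), D (Apr 25, 2018), F (Jun 20, 2018), E (Jul 22, 2018).

B, C, G, A, D, F, E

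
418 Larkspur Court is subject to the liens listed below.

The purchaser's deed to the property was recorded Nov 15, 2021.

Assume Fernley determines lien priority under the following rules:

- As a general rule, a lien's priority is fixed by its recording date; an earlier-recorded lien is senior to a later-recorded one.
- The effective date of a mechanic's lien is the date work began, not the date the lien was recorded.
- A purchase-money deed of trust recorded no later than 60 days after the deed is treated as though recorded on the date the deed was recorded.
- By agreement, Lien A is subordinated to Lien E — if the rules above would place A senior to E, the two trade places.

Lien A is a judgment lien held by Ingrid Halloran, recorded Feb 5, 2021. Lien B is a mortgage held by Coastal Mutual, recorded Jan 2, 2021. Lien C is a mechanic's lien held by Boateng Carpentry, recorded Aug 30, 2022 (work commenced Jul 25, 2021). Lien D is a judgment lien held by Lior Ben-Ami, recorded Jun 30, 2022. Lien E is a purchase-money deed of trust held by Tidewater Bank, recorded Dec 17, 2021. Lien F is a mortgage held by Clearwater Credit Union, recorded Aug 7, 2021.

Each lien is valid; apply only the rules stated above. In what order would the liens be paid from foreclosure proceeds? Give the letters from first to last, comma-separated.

Adjusting effective dates: C is treated as recorded Jul 25, 2021, the work-commencement date; E was recorded within the 60-day window, so its effective date is the deed date Nov 15, 2021.
By effective date: B (Jan 2, 2021), A (Feb 5, 2021), C (Jul 25, 2021), F (Aug 7, 2021), E (Nov 15, 2021), D (Jun 30, 2022).
A would otherwise be senior to E, so under the subordination agreement A and E exchange positions.

B, E, C, F, A, D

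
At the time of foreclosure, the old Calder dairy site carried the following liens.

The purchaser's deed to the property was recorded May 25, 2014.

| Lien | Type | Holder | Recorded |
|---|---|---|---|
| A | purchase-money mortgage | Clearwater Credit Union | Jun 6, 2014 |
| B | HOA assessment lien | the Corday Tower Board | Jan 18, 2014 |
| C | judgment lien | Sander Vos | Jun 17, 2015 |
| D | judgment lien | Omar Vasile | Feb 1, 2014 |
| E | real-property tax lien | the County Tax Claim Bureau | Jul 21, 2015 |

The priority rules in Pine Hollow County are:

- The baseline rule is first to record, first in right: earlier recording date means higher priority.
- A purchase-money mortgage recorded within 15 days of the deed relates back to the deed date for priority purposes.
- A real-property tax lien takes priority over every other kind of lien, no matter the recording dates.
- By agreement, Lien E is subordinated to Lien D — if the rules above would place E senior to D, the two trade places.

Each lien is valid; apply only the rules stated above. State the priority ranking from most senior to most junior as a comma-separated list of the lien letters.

D, B, E, A, C

Adjusting effective dates: A's effective date is the deed date, May 25, 2014.
E is a real-property tax lien and takes priority over every other lien.
Among the remaining liens, by effective date: B (Jan 18, 2014), D (Feb 1, 2014), A (May 25, 2014), C (Jun 17, 2015).
E would otherwise be senior to D, so under the subordination agreement E and D exchange positions.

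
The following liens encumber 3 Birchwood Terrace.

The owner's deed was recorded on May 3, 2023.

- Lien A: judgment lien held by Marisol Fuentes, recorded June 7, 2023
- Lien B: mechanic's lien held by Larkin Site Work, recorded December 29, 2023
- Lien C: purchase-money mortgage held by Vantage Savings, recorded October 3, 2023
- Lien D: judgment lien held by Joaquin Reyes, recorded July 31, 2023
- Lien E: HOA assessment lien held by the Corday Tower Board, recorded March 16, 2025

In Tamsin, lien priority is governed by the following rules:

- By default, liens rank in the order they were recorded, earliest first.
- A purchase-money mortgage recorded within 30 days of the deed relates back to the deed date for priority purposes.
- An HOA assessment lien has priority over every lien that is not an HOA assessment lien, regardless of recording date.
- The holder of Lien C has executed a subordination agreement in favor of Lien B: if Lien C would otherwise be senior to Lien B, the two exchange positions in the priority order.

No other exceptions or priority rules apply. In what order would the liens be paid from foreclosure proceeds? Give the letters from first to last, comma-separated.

E, A, D, B, C

Effective dates after the stated exceptions: C missed the 30-day window (153 days after the deed), so its recording date stands.
As an HOA assessment lien, E is senior to every other lien.
Remaining liens by effective date: A (June 7, 2023), D (July 31, 2023), C (October 3, 2023), B (December 29, 2023).
C is senior to B before the subordination, so the two trade places.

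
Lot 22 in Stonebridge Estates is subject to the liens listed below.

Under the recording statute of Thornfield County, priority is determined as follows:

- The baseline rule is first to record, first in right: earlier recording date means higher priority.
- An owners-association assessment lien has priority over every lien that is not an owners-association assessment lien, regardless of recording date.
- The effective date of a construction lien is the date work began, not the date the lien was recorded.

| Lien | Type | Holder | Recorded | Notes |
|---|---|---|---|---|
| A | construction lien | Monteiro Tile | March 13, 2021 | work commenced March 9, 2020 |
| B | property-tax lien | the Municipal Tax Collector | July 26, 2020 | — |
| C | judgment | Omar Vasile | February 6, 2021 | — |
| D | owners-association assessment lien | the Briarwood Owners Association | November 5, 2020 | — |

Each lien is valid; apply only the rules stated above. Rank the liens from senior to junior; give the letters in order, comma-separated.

Effective dates: A's effective date is March 9, 2020, when work began.
D, as an owners-association assessment lien, has superpriority and ranks first.
Ordering the rest by effective date: A (March 9, 2020), B (July 26, 2020), C (February 6, 2021).

D, A, B, C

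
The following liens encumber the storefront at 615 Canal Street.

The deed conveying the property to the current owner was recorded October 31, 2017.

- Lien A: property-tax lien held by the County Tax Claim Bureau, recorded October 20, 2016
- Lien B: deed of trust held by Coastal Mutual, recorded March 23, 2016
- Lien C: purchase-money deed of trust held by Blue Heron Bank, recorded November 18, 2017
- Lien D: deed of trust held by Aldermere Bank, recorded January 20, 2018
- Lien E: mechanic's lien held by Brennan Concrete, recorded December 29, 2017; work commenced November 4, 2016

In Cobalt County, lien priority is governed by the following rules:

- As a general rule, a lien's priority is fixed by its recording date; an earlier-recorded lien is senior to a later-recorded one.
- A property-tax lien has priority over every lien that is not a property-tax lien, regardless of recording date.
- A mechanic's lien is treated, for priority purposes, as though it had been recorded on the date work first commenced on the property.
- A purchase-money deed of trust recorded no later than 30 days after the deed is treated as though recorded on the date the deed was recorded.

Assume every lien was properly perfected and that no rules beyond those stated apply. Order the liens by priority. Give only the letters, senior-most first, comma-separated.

A, B, E, C, D

Adjusting effective dates: C was recorded within the 30-day window, so its effective date is the deed date October 31, 2017; E's effective date is November 4, 2016, when work began.
A is a property-tax lien, so it outranks all other liens regardless of date.
The other liens, earliest effective date first: B (March 23, 2016), E (November 4, 2016), C (October 31, 2017), D (January 20, 2018).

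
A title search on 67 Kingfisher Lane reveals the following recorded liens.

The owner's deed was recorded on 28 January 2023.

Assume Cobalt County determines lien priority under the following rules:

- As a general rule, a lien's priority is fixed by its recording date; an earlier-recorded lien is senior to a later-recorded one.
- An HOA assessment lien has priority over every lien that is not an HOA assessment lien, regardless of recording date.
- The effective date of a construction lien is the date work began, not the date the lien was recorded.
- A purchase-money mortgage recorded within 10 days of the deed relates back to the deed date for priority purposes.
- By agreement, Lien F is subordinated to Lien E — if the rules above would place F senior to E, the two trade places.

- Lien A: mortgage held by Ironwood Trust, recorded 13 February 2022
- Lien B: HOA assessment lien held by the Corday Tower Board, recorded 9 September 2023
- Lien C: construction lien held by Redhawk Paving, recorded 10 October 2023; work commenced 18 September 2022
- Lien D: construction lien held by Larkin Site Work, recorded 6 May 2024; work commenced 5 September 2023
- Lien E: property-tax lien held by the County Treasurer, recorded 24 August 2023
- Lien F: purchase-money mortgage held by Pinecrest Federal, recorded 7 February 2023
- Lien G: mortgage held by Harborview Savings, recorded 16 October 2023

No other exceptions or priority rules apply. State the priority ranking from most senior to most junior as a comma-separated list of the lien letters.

Effective dates: C is treated as recorded 18 September 2022, the work-commencement date; D's effective date is 5 September 2023, when work began; F relates back to the deed date 28 January 2023.
B is an HOA assessment lien, so it outranks all other liens regardless of date.
Among the remaining liens, by effective date: A (13 February 2022), C (18 September 2022), F (28 January 2023), E (24 August 2023), D (5 September 2023), G (16 October 2023).
F is senior to E before the subordination, so the two trade places.

B, A, C, E, F, D, G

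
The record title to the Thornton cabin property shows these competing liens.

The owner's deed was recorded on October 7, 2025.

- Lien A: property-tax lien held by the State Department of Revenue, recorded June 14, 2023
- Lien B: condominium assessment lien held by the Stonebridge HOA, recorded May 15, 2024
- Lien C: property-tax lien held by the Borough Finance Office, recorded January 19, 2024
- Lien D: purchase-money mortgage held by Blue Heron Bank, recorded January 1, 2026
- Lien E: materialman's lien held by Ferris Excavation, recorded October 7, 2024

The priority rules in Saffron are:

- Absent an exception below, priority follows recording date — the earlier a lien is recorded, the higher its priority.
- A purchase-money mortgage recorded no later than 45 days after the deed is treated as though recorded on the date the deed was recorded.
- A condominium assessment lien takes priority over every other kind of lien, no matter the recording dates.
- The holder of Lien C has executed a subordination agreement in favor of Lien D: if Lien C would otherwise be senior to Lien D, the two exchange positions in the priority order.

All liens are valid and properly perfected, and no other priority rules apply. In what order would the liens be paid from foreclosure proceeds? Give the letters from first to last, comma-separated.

B, A, D, E, C

Adjusting effective dates: D was recorded 86 days after the deed — beyond 45 days — so no relation-back applies.
B is a condominium assessment lien and takes priority over every other lien.
Ordering the rest by effective date: A (June 14, 2023), C (January 19, 2024), E (October 7, 2024), D (January 1, 2026).
C is senior to D before the subordination, so the two trade places.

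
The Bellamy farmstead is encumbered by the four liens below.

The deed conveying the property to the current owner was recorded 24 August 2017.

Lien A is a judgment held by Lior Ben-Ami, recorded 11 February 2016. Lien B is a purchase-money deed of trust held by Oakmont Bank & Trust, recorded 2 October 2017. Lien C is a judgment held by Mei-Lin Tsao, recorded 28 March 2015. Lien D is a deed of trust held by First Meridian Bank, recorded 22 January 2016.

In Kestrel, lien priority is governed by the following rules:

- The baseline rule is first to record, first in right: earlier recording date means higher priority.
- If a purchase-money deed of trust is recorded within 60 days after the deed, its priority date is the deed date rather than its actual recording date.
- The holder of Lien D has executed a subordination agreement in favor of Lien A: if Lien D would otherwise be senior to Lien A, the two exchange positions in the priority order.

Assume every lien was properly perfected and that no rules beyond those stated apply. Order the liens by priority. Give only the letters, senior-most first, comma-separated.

C, A, D, B

Adjusting effective dates: B relates back to the deed date 24 August 2017.
By effective date: C (28 March 2015), D (22 January 2016), A (11 February 2016), B (24 August 2017).
D would otherwise be senior to A, so under the subordination agreement D and A exchange positions.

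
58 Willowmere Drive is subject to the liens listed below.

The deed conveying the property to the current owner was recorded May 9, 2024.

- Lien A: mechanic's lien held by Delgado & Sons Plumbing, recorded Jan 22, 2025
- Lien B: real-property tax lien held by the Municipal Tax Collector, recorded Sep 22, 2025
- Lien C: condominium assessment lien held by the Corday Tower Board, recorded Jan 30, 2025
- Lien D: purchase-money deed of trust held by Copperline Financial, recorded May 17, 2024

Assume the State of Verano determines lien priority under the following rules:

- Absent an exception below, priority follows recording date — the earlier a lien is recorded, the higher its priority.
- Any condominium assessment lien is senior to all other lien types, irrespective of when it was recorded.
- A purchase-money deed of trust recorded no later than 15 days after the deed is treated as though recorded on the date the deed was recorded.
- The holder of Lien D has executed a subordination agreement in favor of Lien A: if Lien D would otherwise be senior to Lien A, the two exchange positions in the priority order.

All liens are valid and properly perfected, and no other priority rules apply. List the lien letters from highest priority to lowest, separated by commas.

Effective dates: D relates back to the deed date May 9, 2024.
As a condominium assessment lien, C is senior to every other lien.
Among the remaining liens, by effective date: D (May 9, 2024), A (Jan 22, 2025), B (Sep 22, 2025).
Because D would otherwise rank above A, the subordination swaps them.

C, A, D, B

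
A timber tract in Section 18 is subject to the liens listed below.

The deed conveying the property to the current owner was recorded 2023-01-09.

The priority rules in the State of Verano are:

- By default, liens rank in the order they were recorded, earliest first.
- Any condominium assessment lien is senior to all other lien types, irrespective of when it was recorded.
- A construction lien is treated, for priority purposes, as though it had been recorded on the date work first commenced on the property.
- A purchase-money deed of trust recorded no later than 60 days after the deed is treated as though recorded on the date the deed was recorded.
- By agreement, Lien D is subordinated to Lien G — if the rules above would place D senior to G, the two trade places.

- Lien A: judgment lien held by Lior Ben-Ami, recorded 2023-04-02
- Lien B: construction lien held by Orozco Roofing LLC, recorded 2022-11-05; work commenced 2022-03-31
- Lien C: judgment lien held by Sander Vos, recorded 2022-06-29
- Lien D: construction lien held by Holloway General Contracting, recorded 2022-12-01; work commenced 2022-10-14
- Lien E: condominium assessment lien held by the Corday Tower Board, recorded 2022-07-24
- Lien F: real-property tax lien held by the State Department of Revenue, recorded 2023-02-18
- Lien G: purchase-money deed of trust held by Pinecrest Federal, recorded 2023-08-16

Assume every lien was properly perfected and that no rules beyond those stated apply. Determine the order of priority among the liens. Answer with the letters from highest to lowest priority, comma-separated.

E, B, C, G, F, A, D

First, effective dates: B relates back to 2022-03-31 (work commenced); D's effective date is 2022-10-14, when work began; G missed the 60-day window (219 days after the deed), so its recording date stands.
As a condominium assessment lien, E is senior to every other lien.
Remaining liens by effective date: B (2022-03-31), C (2022-06-29), D (2022-10-14), F (2023-02-18), A (2023-04-02), G (2023-08-16).
D would otherwise be senior to G, so under the subordination agreement D and G exchange positions.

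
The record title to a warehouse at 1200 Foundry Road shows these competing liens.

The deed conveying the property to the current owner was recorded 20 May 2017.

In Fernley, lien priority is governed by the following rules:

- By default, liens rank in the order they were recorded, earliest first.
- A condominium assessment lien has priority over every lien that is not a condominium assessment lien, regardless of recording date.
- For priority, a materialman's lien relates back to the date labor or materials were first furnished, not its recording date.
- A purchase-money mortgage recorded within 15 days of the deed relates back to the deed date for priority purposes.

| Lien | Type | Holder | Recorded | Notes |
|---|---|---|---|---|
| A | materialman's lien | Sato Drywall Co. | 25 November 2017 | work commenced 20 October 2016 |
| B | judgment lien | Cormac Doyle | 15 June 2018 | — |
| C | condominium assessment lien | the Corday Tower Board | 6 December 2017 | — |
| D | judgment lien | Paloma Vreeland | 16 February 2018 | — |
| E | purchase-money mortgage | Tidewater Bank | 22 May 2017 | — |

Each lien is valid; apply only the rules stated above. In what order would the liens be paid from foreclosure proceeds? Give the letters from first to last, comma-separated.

Adjusting effective dates: A is treated as recorded 20 October 2016, the work-commencement date; E's effective date is the deed date, 20 May 2017.
C is a condominium assessment lien, so it outranks all other liens regardless of date.
Remaining liens by effective date: A (20 October 2016), E (20 May 2017), D (16 February 2018), B (15 June 2018).

C, A, E, D, B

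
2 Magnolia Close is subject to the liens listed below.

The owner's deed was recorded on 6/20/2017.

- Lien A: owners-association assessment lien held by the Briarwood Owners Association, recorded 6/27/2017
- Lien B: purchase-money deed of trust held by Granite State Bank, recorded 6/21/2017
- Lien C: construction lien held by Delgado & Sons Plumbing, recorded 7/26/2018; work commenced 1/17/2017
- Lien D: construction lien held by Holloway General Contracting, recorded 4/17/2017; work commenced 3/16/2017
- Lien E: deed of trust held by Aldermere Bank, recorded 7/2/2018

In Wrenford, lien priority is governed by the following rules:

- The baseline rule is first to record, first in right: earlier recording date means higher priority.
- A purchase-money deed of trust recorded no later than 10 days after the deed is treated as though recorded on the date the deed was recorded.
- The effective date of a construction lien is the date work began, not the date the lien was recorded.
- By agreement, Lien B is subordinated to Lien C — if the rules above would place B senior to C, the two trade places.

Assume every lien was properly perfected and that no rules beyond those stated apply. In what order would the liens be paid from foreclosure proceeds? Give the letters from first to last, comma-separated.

C, D, B, A, E

Adjusting effective dates: B's effective date is the deed date, 6/20/2017; C relates back to 1/17/2017 (work commenced); D is treated as recorded 3/16/2017, the work-commencement date.
By effective date: C (1/17/2017), D (3/16/2017), B (6/20/2017), A (6/27/2017), E (7/2/2018).
Since B is not senior to C, the subordination leaves the order unchanged.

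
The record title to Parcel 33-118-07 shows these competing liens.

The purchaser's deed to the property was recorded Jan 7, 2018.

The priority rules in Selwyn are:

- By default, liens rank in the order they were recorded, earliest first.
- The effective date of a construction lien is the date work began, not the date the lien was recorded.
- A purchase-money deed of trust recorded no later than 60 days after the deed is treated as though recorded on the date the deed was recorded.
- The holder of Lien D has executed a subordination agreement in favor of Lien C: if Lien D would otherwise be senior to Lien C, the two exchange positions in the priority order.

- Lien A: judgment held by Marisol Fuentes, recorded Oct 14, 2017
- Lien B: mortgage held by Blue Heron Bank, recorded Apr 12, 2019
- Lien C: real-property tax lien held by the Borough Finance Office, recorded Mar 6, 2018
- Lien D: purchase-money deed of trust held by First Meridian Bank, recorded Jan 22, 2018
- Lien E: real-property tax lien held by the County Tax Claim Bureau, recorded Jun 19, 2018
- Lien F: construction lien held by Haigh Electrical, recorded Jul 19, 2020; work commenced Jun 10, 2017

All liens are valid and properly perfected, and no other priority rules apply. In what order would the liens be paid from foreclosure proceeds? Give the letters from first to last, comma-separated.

Effective dates: D relates back to the deed date Jan 7, 2018; F is treated as recorded Jun 10, 2017, the work-commencement date.
Sorted by effective date: F (Jun 10, 2017), A (Oct 14, 2017), D (Jan 7, 2018), C (Mar 6, 2018), E (Jun 19, 2018), B (Apr 12, 2019).
The subordination applies — D was senior to C — so D and C swap.

F, A, C, D, E, B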